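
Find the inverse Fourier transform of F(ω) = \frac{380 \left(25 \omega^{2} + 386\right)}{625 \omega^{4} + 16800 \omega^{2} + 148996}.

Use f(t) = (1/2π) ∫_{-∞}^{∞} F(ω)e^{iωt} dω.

f(t) = 2 e^{- \frac{19 \left|{t}\right|}{5}} \cos{\left(\left|{t}\right| \right)}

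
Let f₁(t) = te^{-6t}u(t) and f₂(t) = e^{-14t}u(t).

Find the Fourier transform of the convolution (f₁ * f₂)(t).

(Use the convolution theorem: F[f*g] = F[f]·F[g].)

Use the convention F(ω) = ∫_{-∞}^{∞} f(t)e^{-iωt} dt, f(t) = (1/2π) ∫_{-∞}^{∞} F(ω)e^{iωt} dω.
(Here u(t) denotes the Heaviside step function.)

F[f₁*f₂](ω) = \frac{1}{\left(i \omega + 6\right)^{2} \left(i \omega + 14\right)}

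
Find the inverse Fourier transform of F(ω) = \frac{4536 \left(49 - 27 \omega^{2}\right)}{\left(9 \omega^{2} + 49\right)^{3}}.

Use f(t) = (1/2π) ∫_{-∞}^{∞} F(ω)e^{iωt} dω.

f(t) = 6 t^{2} e^{- \frac{7 \left|{t}\right|}{3}}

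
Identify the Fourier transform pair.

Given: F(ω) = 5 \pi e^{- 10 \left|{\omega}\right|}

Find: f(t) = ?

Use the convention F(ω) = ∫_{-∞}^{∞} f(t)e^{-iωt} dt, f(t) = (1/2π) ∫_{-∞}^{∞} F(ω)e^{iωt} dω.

f(t) = \frac{50}{t^{2} + 100}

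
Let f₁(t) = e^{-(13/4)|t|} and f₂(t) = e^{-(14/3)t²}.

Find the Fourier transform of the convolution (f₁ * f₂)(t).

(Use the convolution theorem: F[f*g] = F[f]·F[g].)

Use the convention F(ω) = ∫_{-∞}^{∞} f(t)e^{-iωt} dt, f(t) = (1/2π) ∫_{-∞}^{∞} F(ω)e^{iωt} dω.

F[f₁*f₂](ω) = \frac{52 \sqrt{42} \sqrt{\pi} e^{- \frac{3 \omega^{2}}{56}}}{7 \left(16 \omega^{2} + 169\right)}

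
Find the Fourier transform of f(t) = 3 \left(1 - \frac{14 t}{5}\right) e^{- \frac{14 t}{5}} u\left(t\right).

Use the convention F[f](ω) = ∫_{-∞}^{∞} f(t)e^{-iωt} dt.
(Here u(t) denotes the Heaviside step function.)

F(ω) = \frac{75 i \omega}{- 25 \omega^{2} + 140 i \omega + 196}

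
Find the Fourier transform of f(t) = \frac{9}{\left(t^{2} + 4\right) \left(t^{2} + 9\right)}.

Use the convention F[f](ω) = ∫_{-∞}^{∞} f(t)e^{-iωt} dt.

F(ω) = \frac{3 \pi \left(3 e^{\left|{\omega}\right|} - 2\right) e^{- 3 \left|{\omega}\right|}}{10}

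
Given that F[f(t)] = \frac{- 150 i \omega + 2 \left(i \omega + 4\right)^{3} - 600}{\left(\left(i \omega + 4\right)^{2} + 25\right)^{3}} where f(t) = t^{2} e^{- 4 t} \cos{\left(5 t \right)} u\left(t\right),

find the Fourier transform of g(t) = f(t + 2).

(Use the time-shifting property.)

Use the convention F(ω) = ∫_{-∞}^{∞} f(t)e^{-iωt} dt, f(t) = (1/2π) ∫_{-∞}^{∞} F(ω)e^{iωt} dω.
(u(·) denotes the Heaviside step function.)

F[g](ω) = \frac{2 \left(- 75 i \omega + \left(i \omega + 4\right)^{3} - 300\right) e^{2 i \omega}}{\left(\left(i \omega + 4\right)^{2} + 25\right)^{3}}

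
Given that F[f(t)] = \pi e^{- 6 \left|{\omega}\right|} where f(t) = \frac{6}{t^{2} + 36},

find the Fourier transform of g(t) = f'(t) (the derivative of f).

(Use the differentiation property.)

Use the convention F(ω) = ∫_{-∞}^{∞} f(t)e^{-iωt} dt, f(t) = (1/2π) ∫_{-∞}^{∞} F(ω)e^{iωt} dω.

F[g](ω) = i \pi \omega e^{- 6 \left|{\omega}\right|}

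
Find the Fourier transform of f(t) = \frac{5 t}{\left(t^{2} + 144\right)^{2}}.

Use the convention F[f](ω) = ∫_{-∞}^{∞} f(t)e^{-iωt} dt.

F(ω) = - \frac{5 i \pi \omega e^{- 12 \left|{\omega}\right|}}{24}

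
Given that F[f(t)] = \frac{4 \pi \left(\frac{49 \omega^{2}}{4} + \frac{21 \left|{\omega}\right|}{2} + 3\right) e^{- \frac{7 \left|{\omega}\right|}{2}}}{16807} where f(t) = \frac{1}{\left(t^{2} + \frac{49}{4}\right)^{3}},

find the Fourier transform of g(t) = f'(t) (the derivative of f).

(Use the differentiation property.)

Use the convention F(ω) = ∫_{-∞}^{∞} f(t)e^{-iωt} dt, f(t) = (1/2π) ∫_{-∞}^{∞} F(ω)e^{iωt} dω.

F[g](ω) = \frac{i \pi \omega \left(49 \omega^{2} + 42 \left|{\omega}\right| + 12\right) e^{- \frac{7 \left|{\omega}\right|}{2}}}{16807}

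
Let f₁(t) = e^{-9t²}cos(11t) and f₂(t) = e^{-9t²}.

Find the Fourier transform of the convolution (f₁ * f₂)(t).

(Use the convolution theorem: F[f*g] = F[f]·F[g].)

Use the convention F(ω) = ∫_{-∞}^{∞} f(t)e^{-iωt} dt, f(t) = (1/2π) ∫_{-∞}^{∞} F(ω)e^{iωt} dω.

F[f₁*f₂](ω) = \frac{\pi \left(e^{\frac{11 \omega}{9}} + 1\right) e^{- \frac{\omega^{2}}{18} - \frac{11 \omega}{18} - \frac{121}{36}}}{18}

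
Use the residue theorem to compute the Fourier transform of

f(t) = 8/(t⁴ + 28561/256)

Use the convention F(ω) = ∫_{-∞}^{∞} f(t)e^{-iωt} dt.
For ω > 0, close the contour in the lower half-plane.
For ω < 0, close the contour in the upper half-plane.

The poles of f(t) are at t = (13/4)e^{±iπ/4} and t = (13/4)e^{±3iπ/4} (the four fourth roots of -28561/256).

Let g(z) = f(z)e^{-iωz}; for large |z| the factor e^{-iωz} decays in the lower half-plane when ω > 0 and in the upper half-plane when ω < 0.

Case ω > 0 (lower half-plane, clockwise contour ⇒ F(ω) = -2πi·ΣRes):
  Res_{z = - \frac{13 \sqrt{2}}{8} - \frac{13 \sqrt{2} i}{8}} g(z) = \frac{64 \sqrt{2} \left(1 + i\right) e^{\frac{13 \sqrt{2} \omega \left(-1 + i\right)}{8}}}{2197}
  Res_{z = \frac{13 \sqrt{2}}{8} - \frac{13 \sqrt{2} i}{8}} g(z) = \frac{64 \sqrt{2} \left(-1 + i\right) e^{- \frac{13 \sqrt{2} \omega \left(1 + i\right)}{8}}}{2197}
  F(ω) = -2πi·ΣRes = \frac{128 \sqrt{2} \pi \left(\left(1 - i\right) e^{\frac{13 \sqrt{2} i \omega}{4}} + 1 + i\right) e^{- \frac{13 \sqrt{2} \omega \left(1 + i\right)}{8}}}{2197} = \frac{512 \pi e^{- \frac{13 \sqrt{2} \omega}{8}} \sin{\left(\frac{13 \sqrt{2} \omega}{8} + \frac{\pi}{4} \right)}}{2197}

Case ω < 0 (upper half-plane, counterclockwise contour ⇒ F(ω) = +2πi·ΣRes):
  Res_{z = \frac{13 \sqrt{2}}{8} + \frac{13 \sqrt{2} i}{8}} g(z) = - \frac{64 \sqrt{2} \left(1 + i\right) e^{\frac{13 \sqrt{2} \omega \left(1 - i\right)}{8}}}{2197}
  Res_{z = - \frac{13 \sqrt{2}}{8} + \frac{13 \sqrt{2} i}{8}} g(z) = \frac{64 \sqrt{2} \left(1 - i\right) e^{\frac{13 \sqrt{2} \omega \left(1 + i\right)}{8}}}{2197}
  F(ω) = 2πi·ΣRes = - \frac{128 \sqrt{2} i \pi \left(\left(1 + i\right) e^{\frac{13 \sqrt{2} \omega \left(1 - i\right)}{8}} - \left(1 - i\right) e^{\frac{13 \sqrt{2} \omega \left(1 + i\right)}{8}}\right)}{2197} = \frac{512 \pi e^{\frac{13 \sqrt{2} \omega}{8}} \cos{\left(\frac{13 \sqrt{2} \omega}{8} + \frac{\pi}{4} \right)}}{2197}

Both cases combine into a single formula in |ω|:

F(ω) = \frac{512 \pi e^{- \frac{13 \sqrt{2} \left|{\omega}\right|}{8}} \sin{\left(\frac{13 \sqrt{2} \left|{\omega}\right|}{8} + \frac{\pi}{4} \right)}}{2197}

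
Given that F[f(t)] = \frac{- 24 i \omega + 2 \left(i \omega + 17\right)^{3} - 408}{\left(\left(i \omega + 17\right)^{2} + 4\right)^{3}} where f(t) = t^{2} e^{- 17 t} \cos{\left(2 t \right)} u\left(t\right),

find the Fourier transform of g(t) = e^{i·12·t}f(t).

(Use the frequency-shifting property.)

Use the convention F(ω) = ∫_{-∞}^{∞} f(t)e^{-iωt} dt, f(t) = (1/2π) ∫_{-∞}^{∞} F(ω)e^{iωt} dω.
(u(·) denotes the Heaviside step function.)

F[g](ω) = \frac{2 \left(12 i \left(12 - \omega\right) + \left(i \left(\omega - 12\right) + 17\right)^{3} - 204\right)}{\left(\left(i \left(\omega - 12\right) + 17\right)^{2} + 4\right)^{3}}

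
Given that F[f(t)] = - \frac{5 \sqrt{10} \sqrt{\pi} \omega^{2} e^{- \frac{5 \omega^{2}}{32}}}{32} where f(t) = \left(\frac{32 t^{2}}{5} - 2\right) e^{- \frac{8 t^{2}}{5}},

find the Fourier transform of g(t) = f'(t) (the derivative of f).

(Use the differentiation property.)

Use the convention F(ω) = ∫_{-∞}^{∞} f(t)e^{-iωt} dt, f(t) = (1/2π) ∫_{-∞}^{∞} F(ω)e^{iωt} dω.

F[g](ω) = - \frac{5 \sqrt{10} i \sqrt{\pi} \omega^{3} e^{- \frac{5 \omega^{2}}{32}}}{32}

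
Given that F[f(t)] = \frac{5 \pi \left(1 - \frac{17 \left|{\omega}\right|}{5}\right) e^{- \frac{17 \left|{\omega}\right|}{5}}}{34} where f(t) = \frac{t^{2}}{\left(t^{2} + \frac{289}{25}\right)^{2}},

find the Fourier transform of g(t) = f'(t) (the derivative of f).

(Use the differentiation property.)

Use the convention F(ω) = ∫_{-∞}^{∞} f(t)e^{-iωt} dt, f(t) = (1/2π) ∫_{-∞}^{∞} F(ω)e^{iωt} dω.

F[g](ω) = \frac{i \pi \omega \left(5 - 17 \left|{\omega}\right|\right) e^{- \frac{17 \left|{\omega}\right|}{5}}}{34}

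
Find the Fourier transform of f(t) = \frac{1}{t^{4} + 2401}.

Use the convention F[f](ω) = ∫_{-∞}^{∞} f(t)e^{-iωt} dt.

F(ω) = \frac{\pi e^{- \frac{7 \sqrt{2} \left|{\omega}\right|}{2}} \sin{\left(\frac{7 \sqrt{2} \left|{\omega}\right|}{2} + \frac{\pi}{4} \right)}}{343}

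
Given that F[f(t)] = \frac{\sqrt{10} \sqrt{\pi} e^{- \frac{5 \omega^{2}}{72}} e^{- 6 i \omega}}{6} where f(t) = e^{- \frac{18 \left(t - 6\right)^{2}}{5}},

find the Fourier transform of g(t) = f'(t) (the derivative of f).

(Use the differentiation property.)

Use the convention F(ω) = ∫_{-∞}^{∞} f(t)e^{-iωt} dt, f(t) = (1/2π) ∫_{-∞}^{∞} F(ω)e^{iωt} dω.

F[g](ω) = \frac{\sqrt{10} i \sqrt{\pi} \omega e^{- \frac{\omega \left(5 \omega + 432 i\right)}{72}}}{6}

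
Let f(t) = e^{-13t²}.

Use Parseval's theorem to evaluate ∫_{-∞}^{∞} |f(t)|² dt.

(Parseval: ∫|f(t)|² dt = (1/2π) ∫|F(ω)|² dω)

∫|f(t)|² dt = \frac{\sqrt{26} \sqrt{\pi}}{26}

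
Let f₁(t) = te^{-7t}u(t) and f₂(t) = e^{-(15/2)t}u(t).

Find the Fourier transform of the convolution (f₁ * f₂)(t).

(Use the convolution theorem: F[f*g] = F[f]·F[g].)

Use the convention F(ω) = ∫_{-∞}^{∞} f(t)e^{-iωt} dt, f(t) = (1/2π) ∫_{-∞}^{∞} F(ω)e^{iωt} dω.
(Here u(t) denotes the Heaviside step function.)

F[f₁*f₂](ω) = \frac{2}{\left(i \omega + 7\right)^{2} \left(2 i \omega + 15\right)}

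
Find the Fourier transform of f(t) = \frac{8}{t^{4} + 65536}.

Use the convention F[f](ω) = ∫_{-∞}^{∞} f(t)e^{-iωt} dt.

F(ω) = \frac{\pi e^{- 8 \sqrt{2} \left|{\omega}\right|} \sin{\left(8 \sqrt{2} \left|{\omega}\right| + \frac{\pi}{4} \right)}}{512}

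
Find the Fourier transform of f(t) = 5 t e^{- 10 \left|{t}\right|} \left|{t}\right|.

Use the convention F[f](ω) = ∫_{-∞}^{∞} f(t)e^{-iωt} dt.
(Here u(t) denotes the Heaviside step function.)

F(ω) = \frac{20 i \omega \left(\omega^{2} - 300\right)}{\left(\omega^{2} + 100\right)^{3}}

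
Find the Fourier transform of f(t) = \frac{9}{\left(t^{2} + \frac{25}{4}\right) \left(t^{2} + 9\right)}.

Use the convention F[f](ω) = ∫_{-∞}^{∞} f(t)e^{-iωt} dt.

F(ω) = - \frac{12 \pi e^{- 3 \left|{\omega}\right|}}{11} + \frac{72 \pi e^{- \frac{5 \left|{\omega}\right|}{2}}}{55}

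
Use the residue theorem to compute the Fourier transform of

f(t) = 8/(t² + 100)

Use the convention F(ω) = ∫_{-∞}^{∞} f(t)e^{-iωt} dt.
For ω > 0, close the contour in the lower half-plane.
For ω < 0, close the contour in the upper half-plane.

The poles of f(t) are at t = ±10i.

Let g(z) = f(z)e^{-iωz}; for large |z| the factor e^{-iωz} decays in the lower half-plane when ω > 0 and in the upper half-plane when ω < 0.

Case ω > 0 (lower half-plane, clockwise contour ⇒ F(ω) = -2πi·ΣRes):
  Res_{z = - 10 i} g(z) = \frac{2 i e^{- 10 \omega}}{5}
  F(ω) = -2πi·ΣRes = \frac{4 \pi e^{- 10 \omega}}{5}

Case ω < 0 (upper half-plane, counterclockwise contour ⇒ F(ω) = +2πi·ΣRes):
  Res_{z = 10 i} g(z) = - \frac{2 i e^{10 \omega}}{5}
  F(ω) = 2πi·ΣRes = \frac{4 \pi e^{10 \omega}}{5}

Both cases combine into a single formula in |ω|:

F(ω) = \frac{4 \pi e^{- 10 \left|{\omega}\right|}}{5}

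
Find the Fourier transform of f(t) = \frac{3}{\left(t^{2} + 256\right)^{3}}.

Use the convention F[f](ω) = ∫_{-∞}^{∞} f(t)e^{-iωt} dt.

F(ω) = \frac{3 \pi \left(256 \omega^{2} + 48 \left|{\omega}\right| + 3\right) e^{- 16 \left|{\omega}\right|}}{8388608}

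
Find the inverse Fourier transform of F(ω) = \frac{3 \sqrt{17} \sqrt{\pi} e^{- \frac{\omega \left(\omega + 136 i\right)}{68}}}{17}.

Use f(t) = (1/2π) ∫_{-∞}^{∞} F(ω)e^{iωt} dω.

f(t) = 3 e^{- 17 \left(t - 2\right)^{2}}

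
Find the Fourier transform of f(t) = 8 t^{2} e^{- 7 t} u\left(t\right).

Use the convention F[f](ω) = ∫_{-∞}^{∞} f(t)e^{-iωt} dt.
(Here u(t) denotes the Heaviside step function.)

F(ω) = \frac{16}{\left(i \omega + 7\right)^{3}}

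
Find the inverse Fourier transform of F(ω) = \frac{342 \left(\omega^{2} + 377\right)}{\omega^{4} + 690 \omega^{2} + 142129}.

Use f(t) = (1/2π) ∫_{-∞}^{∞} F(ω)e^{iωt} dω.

f(t) = 9 e^{- 19 \left|{t}\right|} \cos{\left(4 \left|{t}\right| \right)}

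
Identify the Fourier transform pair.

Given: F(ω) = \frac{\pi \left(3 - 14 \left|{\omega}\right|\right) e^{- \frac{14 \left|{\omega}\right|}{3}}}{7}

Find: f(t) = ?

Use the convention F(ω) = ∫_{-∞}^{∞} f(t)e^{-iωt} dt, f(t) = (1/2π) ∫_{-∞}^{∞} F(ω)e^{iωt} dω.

f(t) = \frac{4 t^{2}}{\left(t^{2} + \frac{196}{9}\right)^{2}}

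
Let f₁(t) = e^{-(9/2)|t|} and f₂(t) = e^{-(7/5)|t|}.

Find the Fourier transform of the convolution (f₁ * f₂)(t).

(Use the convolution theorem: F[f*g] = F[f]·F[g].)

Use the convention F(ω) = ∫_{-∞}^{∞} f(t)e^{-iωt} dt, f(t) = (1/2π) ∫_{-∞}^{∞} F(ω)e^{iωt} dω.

F[f₁*f₂](ω) = \frac{2520}{100 \omega^{4} + 2221 \omega^{2} + 3969}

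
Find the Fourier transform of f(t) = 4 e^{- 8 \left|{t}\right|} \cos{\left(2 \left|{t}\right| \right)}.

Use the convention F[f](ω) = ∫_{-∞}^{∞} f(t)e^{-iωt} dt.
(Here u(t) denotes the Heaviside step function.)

F(ω) = \frac{64 \left(\omega^{2} + 68\right)}{\omega^{4} + 120 \omega^{2} + 4624}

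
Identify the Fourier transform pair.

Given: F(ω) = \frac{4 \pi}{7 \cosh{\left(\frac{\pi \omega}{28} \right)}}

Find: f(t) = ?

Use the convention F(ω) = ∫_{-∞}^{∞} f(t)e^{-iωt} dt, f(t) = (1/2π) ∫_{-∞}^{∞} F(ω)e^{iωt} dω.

f(t) = \frac{8}{\cosh{\left(14 t \right)}}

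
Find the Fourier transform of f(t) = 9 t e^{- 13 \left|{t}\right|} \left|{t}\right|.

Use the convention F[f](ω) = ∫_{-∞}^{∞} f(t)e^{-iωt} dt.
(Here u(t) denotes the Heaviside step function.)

F(ω) = \frac{36 i \omega \left(\omega^{2} - 507\right)}{\left(\omega^{2} + 169\right)^{3}}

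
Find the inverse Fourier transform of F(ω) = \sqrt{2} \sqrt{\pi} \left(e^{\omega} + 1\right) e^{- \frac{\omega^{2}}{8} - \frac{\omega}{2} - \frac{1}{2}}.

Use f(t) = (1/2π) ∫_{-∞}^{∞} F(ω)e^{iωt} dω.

f(t) = 4 e^{- 2 t^{2}} \cos{\left(2 t \right)}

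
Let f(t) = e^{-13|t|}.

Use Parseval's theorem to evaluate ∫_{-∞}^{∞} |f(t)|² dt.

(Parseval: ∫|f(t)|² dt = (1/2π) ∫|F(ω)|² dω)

∫|f(t)|² dt = \frac{1}{13}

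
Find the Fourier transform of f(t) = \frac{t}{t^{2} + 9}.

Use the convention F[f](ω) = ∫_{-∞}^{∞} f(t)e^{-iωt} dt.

F(ω) = - i \pi e^{- 3 \left|{\omega}\right|} \operatorname{sign}{\left(\omega \right)}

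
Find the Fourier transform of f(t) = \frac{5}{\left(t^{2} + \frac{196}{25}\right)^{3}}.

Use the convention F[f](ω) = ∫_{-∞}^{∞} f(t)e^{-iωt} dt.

F(ω) = \frac{625 \pi \left(196 \omega^{2} + 210 \left|{\omega}\right| + 75\right) e^{- \frac{14 \left|{\omega}\right|}{5}}}{4302592}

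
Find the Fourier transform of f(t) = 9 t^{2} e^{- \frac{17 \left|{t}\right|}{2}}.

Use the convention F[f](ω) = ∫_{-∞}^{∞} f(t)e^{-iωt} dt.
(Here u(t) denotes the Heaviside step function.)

F(ω) = \frac{4896 \left(289 - 12 \omega^{2}\right)}{\left(4 \omega^{2} + 289\right)^{3}}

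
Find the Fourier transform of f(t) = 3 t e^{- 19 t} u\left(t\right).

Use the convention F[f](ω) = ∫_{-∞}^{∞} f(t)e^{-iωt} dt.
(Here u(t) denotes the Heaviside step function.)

F(ω) = \frac{3}{\left(i \omega + 19\right)^{2}}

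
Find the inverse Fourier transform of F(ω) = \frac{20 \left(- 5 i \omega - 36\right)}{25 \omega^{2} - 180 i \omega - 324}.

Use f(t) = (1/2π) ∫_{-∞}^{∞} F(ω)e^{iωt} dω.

f(t) = 4 \left(\frac{18 t}{5} + 1\right) e^{- \frac{18 t}{5}} u\left(t\right)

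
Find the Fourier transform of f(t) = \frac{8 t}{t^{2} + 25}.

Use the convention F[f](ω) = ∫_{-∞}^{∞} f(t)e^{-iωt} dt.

F(ω) = - 8 i \pi e^{- 5 \left|{\omega}\right|} \operatorname{sign}{\left(\omega \right)}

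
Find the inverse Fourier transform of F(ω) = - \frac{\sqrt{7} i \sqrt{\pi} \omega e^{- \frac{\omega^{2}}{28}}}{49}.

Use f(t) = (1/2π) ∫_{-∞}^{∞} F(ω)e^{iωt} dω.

f(t) = 2 t e^{- 7 t^{2}}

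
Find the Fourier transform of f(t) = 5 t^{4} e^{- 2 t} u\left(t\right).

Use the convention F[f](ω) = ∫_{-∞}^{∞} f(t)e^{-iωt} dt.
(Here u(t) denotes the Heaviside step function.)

F(ω) = \frac{120}{\left(i \omega + 2\right)^{5}}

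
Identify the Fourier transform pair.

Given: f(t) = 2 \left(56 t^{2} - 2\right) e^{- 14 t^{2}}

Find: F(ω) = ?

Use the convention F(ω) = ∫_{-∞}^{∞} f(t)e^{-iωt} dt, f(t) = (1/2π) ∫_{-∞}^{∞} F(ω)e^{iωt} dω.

F(ω) = - \frac{\sqrt{14} \sqrt{\pi} \omega^{2} e^{- \frac{\omega^{2}}{56}}}{98}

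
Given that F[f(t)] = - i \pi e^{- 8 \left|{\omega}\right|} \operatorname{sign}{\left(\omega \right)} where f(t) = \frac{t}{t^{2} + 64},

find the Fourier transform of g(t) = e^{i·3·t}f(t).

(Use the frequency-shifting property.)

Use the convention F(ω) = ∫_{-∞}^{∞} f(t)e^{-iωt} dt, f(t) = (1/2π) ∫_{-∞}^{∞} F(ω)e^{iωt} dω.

F[g](ω) = - i \pi e^{- 8 \left|{\omega - 3}\right|} \operatorname{sign}{\left(\omega - 3 \right)}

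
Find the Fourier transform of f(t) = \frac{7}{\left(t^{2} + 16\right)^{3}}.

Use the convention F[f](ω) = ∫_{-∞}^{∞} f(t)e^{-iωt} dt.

F(ω) = \frac{7 \pi \left(16 \omega^{2} + 12 \left|{\omega}\right| + 3\right) e^{- 4 \left|{\omega}\right|}}{8192}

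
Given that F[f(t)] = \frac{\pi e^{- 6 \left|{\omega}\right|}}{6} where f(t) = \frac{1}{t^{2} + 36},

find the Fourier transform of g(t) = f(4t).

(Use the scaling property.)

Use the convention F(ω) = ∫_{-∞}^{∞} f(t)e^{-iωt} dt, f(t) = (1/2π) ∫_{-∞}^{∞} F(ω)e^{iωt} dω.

F[g](ω) = \frac{\pi e^{- \frac{3 \left|{\omega}\right|}{2}}}{24}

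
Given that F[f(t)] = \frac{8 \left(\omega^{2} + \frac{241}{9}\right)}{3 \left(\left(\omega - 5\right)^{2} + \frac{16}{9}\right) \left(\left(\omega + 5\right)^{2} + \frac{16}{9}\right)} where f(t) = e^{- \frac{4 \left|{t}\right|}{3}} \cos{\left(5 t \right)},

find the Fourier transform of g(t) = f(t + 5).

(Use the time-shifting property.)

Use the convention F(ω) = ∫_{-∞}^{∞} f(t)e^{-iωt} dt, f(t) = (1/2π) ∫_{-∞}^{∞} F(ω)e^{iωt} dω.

F[g](ω) = \frac{\left(216 \omega^{2} + 5784\right) e^{5 i \omega}}{81 \omega^{4} - 3762 \omega^{2} + 58081}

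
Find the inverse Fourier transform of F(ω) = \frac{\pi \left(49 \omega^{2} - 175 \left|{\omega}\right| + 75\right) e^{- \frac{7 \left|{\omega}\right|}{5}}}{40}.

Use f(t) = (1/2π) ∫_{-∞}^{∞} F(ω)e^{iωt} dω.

f(t) = \frac{7 t^{4}}{\left(t^{2} + \frac{49}{25}\right)^{3}}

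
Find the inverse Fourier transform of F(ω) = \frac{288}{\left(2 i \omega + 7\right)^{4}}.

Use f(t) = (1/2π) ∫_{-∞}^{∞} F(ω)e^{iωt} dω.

f(t) = 3 t^{3} e^{- \frac{7 t}{2}} u\left(t\right)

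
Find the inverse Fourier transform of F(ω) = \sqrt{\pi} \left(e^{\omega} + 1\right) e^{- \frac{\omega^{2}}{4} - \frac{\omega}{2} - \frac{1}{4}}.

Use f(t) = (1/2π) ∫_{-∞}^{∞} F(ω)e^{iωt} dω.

f(t) = 2 e^{- t^{2}} \cos{\left(t \right)}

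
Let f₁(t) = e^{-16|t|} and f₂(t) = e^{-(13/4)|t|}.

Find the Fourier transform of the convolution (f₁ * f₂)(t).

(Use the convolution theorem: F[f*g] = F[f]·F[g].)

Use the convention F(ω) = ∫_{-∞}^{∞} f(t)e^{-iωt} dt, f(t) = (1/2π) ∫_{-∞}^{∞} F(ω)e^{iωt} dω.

F[f₁*f₂](ω) = \frac{3328}{\left(\omega^{2} + 256\right) \left(16 \omega^{2} + 169\right)}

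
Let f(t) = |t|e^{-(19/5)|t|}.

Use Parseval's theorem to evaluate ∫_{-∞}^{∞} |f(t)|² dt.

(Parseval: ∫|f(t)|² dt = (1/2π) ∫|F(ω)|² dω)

∫|f(t)|² dt = \frac{125}{13718}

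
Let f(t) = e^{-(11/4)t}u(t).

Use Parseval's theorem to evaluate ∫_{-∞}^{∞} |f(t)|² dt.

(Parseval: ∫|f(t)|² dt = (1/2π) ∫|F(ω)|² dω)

∫|f(t)|² dt = \frac{2}{11}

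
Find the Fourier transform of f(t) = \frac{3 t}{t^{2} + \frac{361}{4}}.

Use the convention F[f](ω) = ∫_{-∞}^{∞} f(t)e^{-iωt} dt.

F(ω) = - 3 i \pi e^{- \frac{19 \left|{\omega}\right|}{2}} \operatorname{sign}{\left(\omega \right)}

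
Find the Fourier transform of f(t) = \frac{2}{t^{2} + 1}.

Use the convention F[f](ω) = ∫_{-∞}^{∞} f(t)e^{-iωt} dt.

F(ω) = 2 \pi e^{- \left|{\omega}\right|}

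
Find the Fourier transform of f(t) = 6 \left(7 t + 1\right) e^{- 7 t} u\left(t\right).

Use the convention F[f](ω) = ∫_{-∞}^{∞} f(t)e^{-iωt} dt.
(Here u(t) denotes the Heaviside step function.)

F(ω) = \frac{6 \left(- i \omega - 14\right)}{\omega^{2} - 14 i \omega - 49}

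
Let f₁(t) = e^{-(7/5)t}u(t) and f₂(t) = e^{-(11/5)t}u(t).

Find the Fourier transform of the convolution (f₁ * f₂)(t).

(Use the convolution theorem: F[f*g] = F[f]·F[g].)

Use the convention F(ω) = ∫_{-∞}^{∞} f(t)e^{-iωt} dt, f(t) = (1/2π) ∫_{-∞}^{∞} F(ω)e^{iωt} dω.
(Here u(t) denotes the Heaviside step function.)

F[f₁*f₂](ω) = \frac{25}{- 25 \omega^{2} + 90 i \omega + 77}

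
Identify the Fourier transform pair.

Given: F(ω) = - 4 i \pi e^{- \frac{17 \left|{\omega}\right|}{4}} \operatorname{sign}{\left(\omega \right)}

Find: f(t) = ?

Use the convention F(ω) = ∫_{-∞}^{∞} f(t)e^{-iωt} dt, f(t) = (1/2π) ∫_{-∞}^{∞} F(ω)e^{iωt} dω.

f(t) = \frac{4 t}{t^{2} + \frac{289}{16}}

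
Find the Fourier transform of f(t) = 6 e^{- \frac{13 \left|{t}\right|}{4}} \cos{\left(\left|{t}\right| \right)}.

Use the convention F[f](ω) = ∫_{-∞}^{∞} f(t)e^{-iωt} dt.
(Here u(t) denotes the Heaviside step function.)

F(ω) = \frac{624 \left(16 \omega^{2} + 185\right)}{256 \omega^{4} + 4896 \omega^{2} + 34225}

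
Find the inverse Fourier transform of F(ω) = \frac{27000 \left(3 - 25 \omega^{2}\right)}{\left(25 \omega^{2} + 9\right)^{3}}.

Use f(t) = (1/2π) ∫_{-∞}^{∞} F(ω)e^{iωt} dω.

f(t) = 6 t^{2} e^{- \frac{3 \left|{t}\right|}{5}}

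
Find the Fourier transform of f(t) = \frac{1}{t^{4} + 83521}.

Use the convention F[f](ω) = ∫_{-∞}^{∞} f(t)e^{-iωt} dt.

F(ω) = \frac{\pi e^{- \frac{17 \sqrt{2} \left|{\omega}\right|}{2}} \sin{\left(\frac{17 \sqrt{2} \left|{\omega}\right|}{2} + \frac{\pi}{4} \right)}}{4913}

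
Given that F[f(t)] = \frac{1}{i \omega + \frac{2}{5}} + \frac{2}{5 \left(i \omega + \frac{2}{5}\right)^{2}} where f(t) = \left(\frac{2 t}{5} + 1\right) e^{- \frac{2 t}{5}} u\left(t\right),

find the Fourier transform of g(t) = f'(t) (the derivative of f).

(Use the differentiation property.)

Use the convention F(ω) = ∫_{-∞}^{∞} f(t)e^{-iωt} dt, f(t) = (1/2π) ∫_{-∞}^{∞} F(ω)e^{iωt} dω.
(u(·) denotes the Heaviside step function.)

F[g](ω) = \frac{5 \omega \left(5 \omega - 4 i\right)}{25 \omega^{2} - 20 i \omega - 4}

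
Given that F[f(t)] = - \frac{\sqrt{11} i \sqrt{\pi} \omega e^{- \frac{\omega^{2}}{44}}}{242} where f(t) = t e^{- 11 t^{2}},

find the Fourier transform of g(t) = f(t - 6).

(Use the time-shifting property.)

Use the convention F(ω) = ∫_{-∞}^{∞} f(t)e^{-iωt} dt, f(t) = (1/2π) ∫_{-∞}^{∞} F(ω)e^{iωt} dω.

F[g](ω) = - \frac{\sqrt{11} i \sqrt{\pi} \omega e^{- \frac{\omega \left(\omega + 264 i\right)}{44}}}{242}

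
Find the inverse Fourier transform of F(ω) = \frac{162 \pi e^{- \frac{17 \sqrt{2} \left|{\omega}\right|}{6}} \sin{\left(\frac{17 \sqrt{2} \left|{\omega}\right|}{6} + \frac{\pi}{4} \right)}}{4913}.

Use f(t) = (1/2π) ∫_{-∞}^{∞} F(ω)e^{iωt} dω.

f(t) = \frac{6}{t^{4} + \frac{83521}{81}}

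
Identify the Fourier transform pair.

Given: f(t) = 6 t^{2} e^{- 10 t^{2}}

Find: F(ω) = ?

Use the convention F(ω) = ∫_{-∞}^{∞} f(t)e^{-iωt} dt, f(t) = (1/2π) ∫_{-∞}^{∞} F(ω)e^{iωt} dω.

F(ω) = \frac{3 \sqrt{10} \sqrt{\pi} \left(20 - \omega^{2}\right) e^{- \frac{\omega^{2}}{40}}}{2000}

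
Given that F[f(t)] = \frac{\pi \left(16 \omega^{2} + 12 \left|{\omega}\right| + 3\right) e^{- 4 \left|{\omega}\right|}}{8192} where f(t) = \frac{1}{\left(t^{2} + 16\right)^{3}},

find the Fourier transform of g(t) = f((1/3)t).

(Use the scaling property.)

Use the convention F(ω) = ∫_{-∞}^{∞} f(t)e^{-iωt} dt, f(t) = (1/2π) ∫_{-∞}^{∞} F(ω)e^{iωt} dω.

F[g](ω) = \frac{9 \pi \left(48 \omega^{2} + 12 \left|{\omega}\right| + 1\right) e^{- 12 \left|{\omega}\right|}}{8192}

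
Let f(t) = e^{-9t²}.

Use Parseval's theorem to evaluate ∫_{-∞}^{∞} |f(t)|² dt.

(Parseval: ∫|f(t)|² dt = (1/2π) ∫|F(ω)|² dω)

∫|f(t)|² dt = \frac{\sqrt{2} \sqrt{\pi}}{6}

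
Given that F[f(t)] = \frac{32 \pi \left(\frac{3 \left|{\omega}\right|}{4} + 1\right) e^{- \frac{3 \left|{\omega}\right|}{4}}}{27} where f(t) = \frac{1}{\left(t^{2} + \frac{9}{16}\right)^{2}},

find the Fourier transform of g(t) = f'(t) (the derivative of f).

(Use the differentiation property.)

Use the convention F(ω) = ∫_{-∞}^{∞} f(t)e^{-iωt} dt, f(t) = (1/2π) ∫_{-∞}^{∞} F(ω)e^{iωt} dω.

F[g](ω) = \frac{8 i \pi \omega \left(3 \left|{\omega}\right| + 4\right) e^{- \frac{3 \left|{\omega}\right|}{4}}}{27}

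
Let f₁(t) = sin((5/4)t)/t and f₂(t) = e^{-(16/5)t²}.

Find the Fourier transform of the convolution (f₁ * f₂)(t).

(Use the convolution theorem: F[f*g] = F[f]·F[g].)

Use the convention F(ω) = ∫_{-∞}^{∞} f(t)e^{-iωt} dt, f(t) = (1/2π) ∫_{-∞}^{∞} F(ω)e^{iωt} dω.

F[f₁*f₂](ω) = \begin{cases} \frac{\sqrt{5} \pi^{\frac{3}{2}} e^{- \frac{5 \omega^{2}}{64}}}{4} & \text{for}\: \omega > - \frac{5}{4} \wedge \omega < \frac{5}{4} \\0 & \text{otherwise} \end{cases}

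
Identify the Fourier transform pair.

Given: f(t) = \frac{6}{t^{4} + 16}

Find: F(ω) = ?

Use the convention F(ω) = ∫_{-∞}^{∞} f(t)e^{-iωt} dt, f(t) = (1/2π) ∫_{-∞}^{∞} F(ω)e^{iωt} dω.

F(ω) = \frac{3 \pi e^{- \sqrt{2} \left|{\omega}\right|} \sin{\left(\sqrt{2} \left|{\omega}\right| + \frac{\pi}{4} \right)}}{4}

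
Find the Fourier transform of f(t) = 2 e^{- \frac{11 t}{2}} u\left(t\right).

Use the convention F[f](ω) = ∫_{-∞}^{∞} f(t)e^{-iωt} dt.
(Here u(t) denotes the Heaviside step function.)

F(ω) = \frac{4}{2 i \omega + 11}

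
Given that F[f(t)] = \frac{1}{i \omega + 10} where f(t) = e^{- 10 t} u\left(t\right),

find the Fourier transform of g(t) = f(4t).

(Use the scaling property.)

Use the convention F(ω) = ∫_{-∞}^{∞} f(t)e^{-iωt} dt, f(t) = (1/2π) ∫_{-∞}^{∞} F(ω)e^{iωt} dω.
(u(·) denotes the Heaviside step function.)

F[g](ω) = \frac{1}{i \omega + 40}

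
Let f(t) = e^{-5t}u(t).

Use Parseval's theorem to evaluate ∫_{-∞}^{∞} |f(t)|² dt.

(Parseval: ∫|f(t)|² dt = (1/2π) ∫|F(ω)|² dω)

∫|f(t)|² dt = \frac{1}{10}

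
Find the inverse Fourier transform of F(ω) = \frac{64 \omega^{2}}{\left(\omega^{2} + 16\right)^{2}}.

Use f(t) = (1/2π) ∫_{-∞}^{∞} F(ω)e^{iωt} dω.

f(t) = 4 \left(1 - 4 \left|{t}\right|\right) e^{- 4 \left|{t}\right|}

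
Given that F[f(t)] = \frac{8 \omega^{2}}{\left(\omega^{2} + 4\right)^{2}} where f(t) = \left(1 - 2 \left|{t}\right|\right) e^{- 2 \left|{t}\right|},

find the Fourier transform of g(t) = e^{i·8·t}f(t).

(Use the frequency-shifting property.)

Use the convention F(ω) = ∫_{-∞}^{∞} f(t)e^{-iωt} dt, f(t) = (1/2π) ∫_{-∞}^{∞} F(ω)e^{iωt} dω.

F[g](ω) = \frac{8 \left(\omega - 8\right)^{2}}{\left(\left(\omega - 8\right)^{2} + 4\right)^{2}}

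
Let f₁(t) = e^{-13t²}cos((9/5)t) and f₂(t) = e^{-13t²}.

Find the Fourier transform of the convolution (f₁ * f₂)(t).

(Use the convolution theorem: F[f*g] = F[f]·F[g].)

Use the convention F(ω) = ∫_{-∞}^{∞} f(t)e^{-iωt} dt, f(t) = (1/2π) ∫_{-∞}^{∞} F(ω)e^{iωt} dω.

F[f₁*f₂](ω) = \frac{\pi \left(e^{\frac{9 \omega}{65}} + 1\right) e^{- \frac{\omega^{2}}{26} - \frac{9 \omega}{130} - \frac{81}{1300}}}{26}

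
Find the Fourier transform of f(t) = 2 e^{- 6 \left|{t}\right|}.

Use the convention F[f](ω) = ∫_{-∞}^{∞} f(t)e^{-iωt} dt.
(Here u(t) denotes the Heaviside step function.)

F(ω) = \frac{24}{\omega^{2} + 36}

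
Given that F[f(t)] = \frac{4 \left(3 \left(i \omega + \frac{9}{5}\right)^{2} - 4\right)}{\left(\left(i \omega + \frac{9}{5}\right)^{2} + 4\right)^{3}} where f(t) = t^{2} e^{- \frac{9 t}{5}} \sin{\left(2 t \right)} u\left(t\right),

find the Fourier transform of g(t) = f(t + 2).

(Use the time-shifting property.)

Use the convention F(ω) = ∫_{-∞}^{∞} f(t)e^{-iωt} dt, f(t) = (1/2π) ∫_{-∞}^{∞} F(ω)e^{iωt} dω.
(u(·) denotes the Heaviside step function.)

F[g](ω) = \frac{\left(7500 \left(5 i \omega + 9\right)^{2} - 250000\right) e^{2 i \omega}}{\left(\left(5 i \omega + 9\right)^{2} + 100\right)^{3}}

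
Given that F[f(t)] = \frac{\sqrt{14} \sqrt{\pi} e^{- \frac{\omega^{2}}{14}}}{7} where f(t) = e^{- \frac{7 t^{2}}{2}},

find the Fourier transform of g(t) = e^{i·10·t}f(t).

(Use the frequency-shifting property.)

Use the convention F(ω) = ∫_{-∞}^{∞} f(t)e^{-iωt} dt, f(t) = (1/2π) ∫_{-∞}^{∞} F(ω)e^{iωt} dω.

F[g](ω) = \frac{\sqrt{14} \sqrt{\pi} e^{- \frac{\left(\omega - 10\right)^{2}}{14}}}{7}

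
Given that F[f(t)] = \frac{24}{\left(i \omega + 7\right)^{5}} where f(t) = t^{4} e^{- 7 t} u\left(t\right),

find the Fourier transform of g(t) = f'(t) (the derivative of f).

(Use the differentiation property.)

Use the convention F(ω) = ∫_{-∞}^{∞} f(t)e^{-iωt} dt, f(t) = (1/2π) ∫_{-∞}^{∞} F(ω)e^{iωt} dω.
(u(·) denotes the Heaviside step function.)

F[g](ω) = \frac{24 i \omega}{\left(i \omega + 7\right)^{5}}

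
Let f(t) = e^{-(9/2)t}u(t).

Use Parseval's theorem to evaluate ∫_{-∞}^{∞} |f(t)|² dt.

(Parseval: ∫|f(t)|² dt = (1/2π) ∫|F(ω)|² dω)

∫|f(t)|² dt = \frac{1}{9}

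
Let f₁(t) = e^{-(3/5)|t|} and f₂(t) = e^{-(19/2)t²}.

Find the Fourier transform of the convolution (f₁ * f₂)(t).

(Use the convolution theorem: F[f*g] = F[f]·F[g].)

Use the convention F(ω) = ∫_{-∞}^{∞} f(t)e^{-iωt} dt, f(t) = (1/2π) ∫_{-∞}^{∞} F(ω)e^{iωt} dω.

F[f₁*f₂](ω) = \frac{30 \sqrt{38} \sqrt{\pi} e^{- \frac{\omega^{2}}{38}}}{19 \left(25 \omega^{2} + 9\right)}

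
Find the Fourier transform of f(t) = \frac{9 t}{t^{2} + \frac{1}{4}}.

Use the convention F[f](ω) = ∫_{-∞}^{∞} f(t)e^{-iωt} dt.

F(ω) = - 9 i \pi e^{- \frac{\left|{\omega}\right|}{2}} \operatorname{sign}{\left(\omega \right)}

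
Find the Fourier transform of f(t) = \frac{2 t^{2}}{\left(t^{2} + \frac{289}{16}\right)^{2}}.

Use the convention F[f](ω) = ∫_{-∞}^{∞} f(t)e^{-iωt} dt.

F(ω) = \frac{\pi \left(4 - 17 \left|{\omega}\right|\right) e^{- \frac{17 \left|{\omega}\right|}{4}}}{17}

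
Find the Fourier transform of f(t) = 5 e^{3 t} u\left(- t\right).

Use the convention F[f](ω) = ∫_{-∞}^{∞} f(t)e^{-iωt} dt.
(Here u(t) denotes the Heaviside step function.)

F(ω) = - \frac{5}{i \omega - 3}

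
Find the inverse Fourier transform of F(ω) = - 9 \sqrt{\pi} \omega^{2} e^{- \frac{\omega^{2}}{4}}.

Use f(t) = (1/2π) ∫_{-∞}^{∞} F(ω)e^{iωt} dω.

f(t) = 9 \left(4 t^{2} - 2\right) e^{- t^{2}}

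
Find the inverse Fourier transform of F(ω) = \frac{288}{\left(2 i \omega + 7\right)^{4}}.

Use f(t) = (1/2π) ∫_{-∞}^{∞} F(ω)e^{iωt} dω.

f(t) = 3 t^{3} e^{- \frac{7 t}{2}} u\left(t\right)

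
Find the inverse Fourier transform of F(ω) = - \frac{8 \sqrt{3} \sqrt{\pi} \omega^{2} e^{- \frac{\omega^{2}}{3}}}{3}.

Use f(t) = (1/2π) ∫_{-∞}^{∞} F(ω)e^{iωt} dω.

f(t) = 3 \left(3 t^{2} - 2\right) e^{- \frac{3 t^{2}}{4}}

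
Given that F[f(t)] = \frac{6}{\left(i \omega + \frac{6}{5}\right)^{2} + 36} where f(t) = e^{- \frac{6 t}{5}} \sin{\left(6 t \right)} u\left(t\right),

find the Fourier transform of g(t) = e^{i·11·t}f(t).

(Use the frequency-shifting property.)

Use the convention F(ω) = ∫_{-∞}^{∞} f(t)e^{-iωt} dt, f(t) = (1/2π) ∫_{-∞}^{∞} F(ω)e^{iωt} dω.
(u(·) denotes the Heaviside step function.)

F[g](ω) = \frac{150}{\left(5 i \left(\omega - 11\right) + 6\right)^{2} + 900}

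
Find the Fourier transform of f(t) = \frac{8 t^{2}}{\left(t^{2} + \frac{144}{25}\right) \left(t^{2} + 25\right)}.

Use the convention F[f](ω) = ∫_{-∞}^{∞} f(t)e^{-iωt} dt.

F(ω) = \frac{1000 \pi e^{- 5 \left|{\omega}\right|}}{481} - \frac{480 \pi e^{- \frac{12 \left|{\omega}\right|}{5}}}{481}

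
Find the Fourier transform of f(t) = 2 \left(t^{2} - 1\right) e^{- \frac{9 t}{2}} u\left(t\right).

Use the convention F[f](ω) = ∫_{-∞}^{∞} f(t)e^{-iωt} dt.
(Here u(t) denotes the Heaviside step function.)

F(ω) = \frac{4 \left(16 i \omega - \left(2 i \omega + 9\right)^{3} + 72\right)}{\left(2 i \omega + 9\right)^{4}}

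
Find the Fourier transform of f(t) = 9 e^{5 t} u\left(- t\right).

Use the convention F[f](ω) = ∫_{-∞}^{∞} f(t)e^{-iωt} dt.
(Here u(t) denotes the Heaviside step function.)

F(ω) = - \frac{9}{i \omega - 5}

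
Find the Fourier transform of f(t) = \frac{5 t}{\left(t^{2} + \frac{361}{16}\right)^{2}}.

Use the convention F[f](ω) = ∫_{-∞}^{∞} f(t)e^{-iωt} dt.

F(ω) = - \frac{10 i \pi \omega e^{- \frac{19 \left|{\omega}\right|}{4}}}{19}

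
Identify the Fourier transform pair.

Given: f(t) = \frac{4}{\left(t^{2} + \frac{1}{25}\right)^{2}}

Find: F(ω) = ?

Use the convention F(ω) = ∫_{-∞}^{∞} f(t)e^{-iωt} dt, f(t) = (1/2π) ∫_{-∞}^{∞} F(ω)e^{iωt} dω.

F(ω) = 50 \pi \left(\left|{\omega}\right| + 5\right) e^{- \frac{\left|{\omega}\right|}{5}}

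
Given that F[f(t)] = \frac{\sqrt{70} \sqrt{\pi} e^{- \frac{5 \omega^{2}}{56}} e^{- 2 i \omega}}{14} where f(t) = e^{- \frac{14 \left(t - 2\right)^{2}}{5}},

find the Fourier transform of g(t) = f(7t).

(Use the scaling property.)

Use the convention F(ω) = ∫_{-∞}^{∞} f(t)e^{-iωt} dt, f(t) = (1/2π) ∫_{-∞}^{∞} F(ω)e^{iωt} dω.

F[g](ω) = \frac{\sqrt{70} \sqrt{\pi} e^{- \frac{\omega \left(5 \omega + 784 i\right)}{2744}}}{98}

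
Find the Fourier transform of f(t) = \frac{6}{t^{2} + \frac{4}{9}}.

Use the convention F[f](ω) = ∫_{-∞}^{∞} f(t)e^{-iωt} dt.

F(ω) = 9 \pi e^{- \frac{2 \left|{\omega}\right|}{3}}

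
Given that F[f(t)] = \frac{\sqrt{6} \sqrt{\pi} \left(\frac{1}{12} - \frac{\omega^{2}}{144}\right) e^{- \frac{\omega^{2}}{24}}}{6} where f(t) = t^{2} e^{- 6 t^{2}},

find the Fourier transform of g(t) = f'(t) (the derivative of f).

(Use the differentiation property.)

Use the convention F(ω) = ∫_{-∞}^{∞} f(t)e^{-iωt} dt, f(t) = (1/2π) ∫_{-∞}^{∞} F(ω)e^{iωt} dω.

F[g](ω) = \frac{\sqrt{6} i \sqrt{\pi} \omega \left(12 - \omega^{2}\right) e^{- \frac{\omega^{2}}{24}}}{864}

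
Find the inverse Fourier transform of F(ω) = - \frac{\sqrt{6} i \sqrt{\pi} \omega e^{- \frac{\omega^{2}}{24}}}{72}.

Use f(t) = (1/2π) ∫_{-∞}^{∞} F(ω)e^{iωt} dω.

f(t) = t e^{- 6 t^{2}}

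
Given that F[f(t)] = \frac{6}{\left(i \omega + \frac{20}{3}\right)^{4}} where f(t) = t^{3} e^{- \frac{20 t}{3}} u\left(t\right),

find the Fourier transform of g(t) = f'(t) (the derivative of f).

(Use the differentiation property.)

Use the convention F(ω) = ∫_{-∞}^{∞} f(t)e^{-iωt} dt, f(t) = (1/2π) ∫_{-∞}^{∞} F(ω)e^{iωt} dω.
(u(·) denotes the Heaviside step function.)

F[g](ω) = \frac{486 i \omega}{\left(3 i \omega + 20\right)^{4}}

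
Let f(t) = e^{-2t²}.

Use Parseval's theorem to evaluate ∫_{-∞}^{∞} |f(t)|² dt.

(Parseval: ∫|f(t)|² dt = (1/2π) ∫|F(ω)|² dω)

∫|f(t)|² dt = \frac{\sqrt{\pi}}{2}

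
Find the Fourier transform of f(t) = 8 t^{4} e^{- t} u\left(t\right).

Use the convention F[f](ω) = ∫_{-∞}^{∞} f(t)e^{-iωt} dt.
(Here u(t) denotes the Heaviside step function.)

F(ω) = \frac{192}{\left(i \omega + 1\right)^{5}}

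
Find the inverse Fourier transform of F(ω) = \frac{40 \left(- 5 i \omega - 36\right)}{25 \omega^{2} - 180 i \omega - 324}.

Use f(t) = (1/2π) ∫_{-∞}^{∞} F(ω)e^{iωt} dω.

f(t) = 8 \left(\frac{18 t}{5} + 1\right) e^{- \frac{18 t}{5}} u\left(t\right)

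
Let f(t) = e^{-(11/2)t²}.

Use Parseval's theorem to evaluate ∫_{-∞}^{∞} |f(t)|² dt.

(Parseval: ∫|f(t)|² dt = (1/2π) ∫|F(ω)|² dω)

∫|f(t)|² dt = \frac{\sqrt{11} \sqrt{\pi}}{11}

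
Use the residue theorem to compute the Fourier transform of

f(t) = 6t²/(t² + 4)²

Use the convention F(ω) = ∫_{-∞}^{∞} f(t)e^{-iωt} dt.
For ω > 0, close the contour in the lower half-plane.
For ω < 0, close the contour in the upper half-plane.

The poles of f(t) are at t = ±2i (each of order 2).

Let g(z) = f(z)e^{-iωz}; for large |z| the factor e^{-iωz} decays in the lower half-plane when ω > 0 and in the upper half-plane when ω < 0.

Case ω > 0 (lower half-plane, clockwise contour ⇒ F(ω) = -2πi·ΣRes):
  Res_{z = - 2 i} g(z) = \frac{3 i \left(1 - 2 \omega\right) e^{- 2 \omega}}{4} (pole of order 2)
  F(ω) = -2πi·ΣRes = \frac{3 \pi \left(1 - 2 \omega\right) e^{- 2 \omega}}{2}

Case ω < 0 (upper half-plane, counterclockwise contour ⇒ F(ω) = +2πi·ΣRes):
  Res_{z = 2 i} g(z) = \frac{3 i \left(- 2 \omega - 1\right) e^{2 \omega}}{4} (pole of order 2)
  F(ω) = 2πi·ΣRes = \frac{3 \pi \left(2 \omega + 1\right) e^{2 \omega}}{2}

Both cases combine into a single formula in |ω|:

F(ω) = \frac{3 \pi \left(1 - 2 \left|{\omega}\right|\right) e^{- 2 \left|{\omega}\right|}}{2}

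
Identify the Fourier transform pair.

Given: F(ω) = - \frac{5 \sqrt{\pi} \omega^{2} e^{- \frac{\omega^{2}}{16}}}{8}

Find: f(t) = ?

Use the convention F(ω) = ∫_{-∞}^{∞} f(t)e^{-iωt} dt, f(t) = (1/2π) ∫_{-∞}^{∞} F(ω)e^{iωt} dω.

f(t) = 5 \left(16 t^{2} - 2\right) e^{- 4 t^{2}}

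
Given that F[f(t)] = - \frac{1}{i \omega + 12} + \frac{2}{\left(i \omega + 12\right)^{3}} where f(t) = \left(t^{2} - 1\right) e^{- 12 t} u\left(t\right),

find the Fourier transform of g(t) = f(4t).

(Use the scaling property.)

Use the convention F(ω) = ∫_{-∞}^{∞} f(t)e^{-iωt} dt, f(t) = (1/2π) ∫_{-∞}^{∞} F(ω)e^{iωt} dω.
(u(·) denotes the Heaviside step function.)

F[g](ω) = \frac{32 i \omega - \left(i \omega + 48\right)^{3} + 1536}{\left(i \omega + 48\right)^{4}}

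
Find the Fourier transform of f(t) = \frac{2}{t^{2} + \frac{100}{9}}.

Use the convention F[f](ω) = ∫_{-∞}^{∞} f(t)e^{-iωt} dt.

F(ω) = \frac{3 \pi e^{- \frac{10 \left|{\omega}\right|}{3}}}{5}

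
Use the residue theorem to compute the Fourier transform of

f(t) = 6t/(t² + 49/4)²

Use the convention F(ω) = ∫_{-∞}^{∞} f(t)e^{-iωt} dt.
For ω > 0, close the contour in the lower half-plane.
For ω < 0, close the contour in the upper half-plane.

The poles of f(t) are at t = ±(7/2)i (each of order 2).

Let g(z) = f(z)e^{-iωz}; for large |z| the factor e^{-iωz} decays in the lower half-plane when ω > 0 and in the upper half-plane when ω < 0.

Case ω > 0 (lower half-plane, clockwise contour ⇒ F(ω) = -2πi·ΣRes):
  Res_{z = - \frac{7 i}{2}} g(z) = \frac{3 \omega e^{- \frac{7 \omega}{2}}}{7} (pole of order 2)
  F(ω) = -2πi·ΣRes = - \frac{6 i \pi \omega e^{- \frac{7 \omega}{2}}}{7}

Case ω < 0 (upper half-plane, counterclockwise contour ⇒ F(ω) = +2πi·ΣRes):
  Res_{z = \frac{7 i}{2}} g(z) = - \frac{3 \omega e^{\frac{7 \omega}{2}}}{7} (pole of order 2)
  F(ω) = 2πi·ΣRes = - \frac{6 i \pi \omega e^{\frac{7 \omega}{2}}}{7}

Both cases combine into a single formula in |ω|:

F(ω) = - \frac{6 i \pi \omega e^{- \frac{7 \left|{\omega}\right|}{2}}}{7}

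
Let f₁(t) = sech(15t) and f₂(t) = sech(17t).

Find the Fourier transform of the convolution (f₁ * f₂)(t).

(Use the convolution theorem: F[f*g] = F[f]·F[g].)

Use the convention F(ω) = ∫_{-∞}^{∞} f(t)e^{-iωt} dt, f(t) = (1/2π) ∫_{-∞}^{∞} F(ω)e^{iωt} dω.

F[f₁*f₂](ω) = \frac{\pi^{2}}{255 \cosh{\left(\frac{\pi \omega}{34} \right)} \cosh{\left(\frac{\pi \omega}{30} \right)}}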